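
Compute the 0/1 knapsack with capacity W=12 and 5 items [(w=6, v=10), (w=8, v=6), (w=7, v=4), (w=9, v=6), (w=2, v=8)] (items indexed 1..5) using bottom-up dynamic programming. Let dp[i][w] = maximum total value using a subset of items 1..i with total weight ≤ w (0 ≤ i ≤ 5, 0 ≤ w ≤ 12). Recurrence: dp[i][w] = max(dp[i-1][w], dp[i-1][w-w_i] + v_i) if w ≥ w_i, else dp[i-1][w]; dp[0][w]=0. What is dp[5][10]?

i\w   0   1   2   3   4   5   6   7   8   9  10  11  12
  0   0   0   0   0   0   0   0   0   0   0   0   0   0
  1   0   0   0   0   0   0  10  10  10  10  10  10  10
  2   0   0   0   0   0   0  10  10  10  10  10  10  10
  3   0   0   0   0   0   0  10  10  10  10  10  10  10
  4   0   0   0   0   0   0  10  10  10  10  10  10  10
  5   0   0   8   8   8   8  10  10  18  18  18  18  18

18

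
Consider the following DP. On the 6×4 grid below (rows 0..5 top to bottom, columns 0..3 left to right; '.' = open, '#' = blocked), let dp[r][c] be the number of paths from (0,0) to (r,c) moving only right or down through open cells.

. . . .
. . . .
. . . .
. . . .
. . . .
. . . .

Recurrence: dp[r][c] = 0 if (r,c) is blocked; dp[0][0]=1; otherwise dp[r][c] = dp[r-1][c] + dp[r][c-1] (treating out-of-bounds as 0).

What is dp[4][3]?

r\c   0   1   2   3
  0   1   1   1   1
  1   1   2   3   4
  2   1   3   6  10
  3   1   4  10  20
  4   1   5  15  35
  5   1   6  21  56

35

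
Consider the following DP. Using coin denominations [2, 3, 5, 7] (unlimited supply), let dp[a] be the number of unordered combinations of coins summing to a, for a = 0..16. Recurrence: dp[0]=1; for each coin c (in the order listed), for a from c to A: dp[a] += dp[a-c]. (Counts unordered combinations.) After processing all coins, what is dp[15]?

after  coin     0     1     2     3     4     5     6     7     8     9    10    11    12    13    14    15    16
          2     1     0     1     0     1     0     1     0     1     0     1     0     1     0     1     0     1
          3     1     0     1     1     1     1     2     1     2     2     2     2     3     2     3     3     3
          5     1     0     1     1     1     2     2     2     3     3     4     4     5     5     6     7     7
          7     1     0     1     1     1     2     2     3     3     4     5     5     7     7     9    10    11

10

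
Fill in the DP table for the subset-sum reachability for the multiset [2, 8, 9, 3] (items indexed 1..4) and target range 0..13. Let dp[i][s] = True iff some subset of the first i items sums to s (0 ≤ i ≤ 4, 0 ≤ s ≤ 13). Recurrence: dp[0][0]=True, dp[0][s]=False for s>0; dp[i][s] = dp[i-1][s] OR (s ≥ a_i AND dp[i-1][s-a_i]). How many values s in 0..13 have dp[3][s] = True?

i\s   0   1   2   3   4   5   6   7   8   9  10  11  12  13
  0   T   F   F   F   F   F   F   F   F   F   F   F   F   F
  1   T   F   T   F   F   F   F   F   F   F   F   F   F   F
  2   T   F   T   F   F   F   F   F   T   F   T   F   F   F
  3   T   F   T   F   F   F   F   F   T   T   T   T   F   F
  4   T   F   T   T   F   T   F   F   T   T   T   T   T   T

6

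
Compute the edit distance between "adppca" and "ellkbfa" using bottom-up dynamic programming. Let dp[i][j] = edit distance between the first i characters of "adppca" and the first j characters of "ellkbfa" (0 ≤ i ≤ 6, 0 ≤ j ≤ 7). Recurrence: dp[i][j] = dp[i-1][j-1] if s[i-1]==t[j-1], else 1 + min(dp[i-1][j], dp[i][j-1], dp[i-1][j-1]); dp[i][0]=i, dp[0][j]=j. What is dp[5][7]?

7

   ''  e  l  l  k  b  f  a
''  0  1  2  3  4  5  6  7
 a  1  1  2  3  4  5  6  6
 d  2  2  2  3  4  5  6  7
 p  3  3  3  3  4  5  6  7
 p  4  4  4  4  4  5  6  7
 c  5  5  5  5  5  5  6  7
 a  6  6  6  6  6  6  6  6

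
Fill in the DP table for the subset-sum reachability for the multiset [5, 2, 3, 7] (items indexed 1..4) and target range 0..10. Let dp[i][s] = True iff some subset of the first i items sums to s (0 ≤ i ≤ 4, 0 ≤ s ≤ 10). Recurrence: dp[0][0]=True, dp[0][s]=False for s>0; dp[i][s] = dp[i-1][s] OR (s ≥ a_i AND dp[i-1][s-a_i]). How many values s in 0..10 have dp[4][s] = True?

8

i\s   0   1   2   3   4   5   6   7   8   9  10
  0   T   F   F   F   F   F   F   F   F   F   F
  1   T   F   F   F   F   T   F   F   F   F   F
  2   T   F   T   F   F   T   F   T   F   F   F
  3   T   F   T   T   F   T   F   T   T   F   T
  4   T   F   T   T   F   T   F   T   T   T   T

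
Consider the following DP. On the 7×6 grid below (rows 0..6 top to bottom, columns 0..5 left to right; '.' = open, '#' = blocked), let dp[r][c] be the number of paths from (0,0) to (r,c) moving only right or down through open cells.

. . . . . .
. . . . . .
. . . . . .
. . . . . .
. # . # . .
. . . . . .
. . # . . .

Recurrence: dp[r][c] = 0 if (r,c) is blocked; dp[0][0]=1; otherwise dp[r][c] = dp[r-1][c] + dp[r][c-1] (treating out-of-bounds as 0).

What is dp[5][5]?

r\c   0   1   2   3   4   5
  0   1   1   1   1   1   1
  1   1   2   3   4   5   6
  2   1   3   6  10  15  21
  3   1   4  10  20  35  56
  4   1   0  10   0  35  91
  5   1   1  11  11  46 137
  6   1   2   0  11  57 194

137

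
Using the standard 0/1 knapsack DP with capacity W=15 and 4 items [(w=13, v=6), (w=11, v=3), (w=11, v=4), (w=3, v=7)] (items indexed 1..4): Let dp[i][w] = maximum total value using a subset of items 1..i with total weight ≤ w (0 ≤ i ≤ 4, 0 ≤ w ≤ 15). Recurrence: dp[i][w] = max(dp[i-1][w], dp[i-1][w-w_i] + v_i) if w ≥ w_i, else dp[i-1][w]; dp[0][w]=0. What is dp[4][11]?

7

i\w   0   1   2   3   4   5   6   7   8   9  10  11  12  13  14  15
  0   0   0   0   0   0   0   0   0   0   0   0   0   0   0   0   0
  1   0   0   0   0   0   0   0   0   0   0   0   0   0   6   6   6
  2   0   0   0   0   0   0   0   0   0   0   0   3   3   6   6   6
  3   0   0   0   0   0   0   0   0   0   0   0   4   4   6   6   6
  4   0   0   0   7   7   7   7   7   7   7   7   7   7   7  11  11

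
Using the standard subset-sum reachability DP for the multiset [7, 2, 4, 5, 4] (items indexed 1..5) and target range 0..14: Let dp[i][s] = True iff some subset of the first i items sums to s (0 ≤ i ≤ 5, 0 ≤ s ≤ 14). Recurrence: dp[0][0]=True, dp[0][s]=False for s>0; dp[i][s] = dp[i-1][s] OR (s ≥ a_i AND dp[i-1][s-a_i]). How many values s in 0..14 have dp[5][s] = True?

13

i\s   0   1   2   3   4   5   6   7   8   9  10  11  12  13  14
  0   T   F   F   F   F   F   F   F   F   F   F   F   F   F   F
  1   T   F   F   F   F   F   F   T   F   F   F   F   F   F   F
  2   T   F   T   F   F   F   F   T   F   T   F   F   F   F   F
  3   T   F   T   F   T   F   T   T   F   T   F   T   F   T   F
  4   T   F   T   F   T   T   T   T   F   T   F   T   T   T   T
  5   T   F   T   F   T   T   T   T   T   T   T   T   T   T   T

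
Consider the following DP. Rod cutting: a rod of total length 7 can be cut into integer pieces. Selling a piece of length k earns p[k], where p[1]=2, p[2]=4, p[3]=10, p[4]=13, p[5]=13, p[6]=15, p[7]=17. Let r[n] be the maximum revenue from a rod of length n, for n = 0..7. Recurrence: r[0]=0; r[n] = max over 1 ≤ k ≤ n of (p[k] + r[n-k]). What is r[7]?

   n    0    1    2    3    4    5    6    7
r[n]    0    2    4   10   13   15   20   23

23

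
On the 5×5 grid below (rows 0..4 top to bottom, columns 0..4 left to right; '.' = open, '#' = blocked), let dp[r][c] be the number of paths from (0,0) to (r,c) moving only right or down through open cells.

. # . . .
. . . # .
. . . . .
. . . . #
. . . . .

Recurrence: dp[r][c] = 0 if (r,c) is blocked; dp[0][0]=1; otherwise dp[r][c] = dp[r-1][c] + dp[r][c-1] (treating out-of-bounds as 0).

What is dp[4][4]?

19

r\c   0   1   2   3   4
  0   1   0   0   0   0
  1   1   1   1   0   0
  2   1   2   3   3   3
  3   1   3   6   9   0
  4   1   4  10  19  19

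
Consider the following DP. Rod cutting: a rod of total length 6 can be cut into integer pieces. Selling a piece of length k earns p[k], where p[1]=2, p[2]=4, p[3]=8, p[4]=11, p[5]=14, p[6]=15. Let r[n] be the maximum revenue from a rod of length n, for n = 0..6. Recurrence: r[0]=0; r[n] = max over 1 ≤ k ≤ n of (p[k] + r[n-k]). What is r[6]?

   n    0    1    2    3    4    5    6
r[n]    0    2    4    8   11   14   16

16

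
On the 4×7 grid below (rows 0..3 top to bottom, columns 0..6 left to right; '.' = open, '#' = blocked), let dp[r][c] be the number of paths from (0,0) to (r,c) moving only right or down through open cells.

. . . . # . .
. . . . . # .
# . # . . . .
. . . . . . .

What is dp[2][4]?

r\c   0   1   2   3   4   5   6
  0   1   1   1   1   0   0   0
  1   1   2   3   4   4   0   0
  2   0   2   0   4   8   8   8
  3   0   2   2   6  14  22  30

8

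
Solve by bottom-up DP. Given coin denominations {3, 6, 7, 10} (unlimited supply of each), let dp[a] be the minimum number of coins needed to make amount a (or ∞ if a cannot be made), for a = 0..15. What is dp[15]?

 a  0  1  2  3  4  5  6  7  8  9 10 11 12 13 14 15
dp  0  -  -  1  -  -  1  1  -  2  1  -  2  2  2  3
(- denotes ∞ / unreachable)

3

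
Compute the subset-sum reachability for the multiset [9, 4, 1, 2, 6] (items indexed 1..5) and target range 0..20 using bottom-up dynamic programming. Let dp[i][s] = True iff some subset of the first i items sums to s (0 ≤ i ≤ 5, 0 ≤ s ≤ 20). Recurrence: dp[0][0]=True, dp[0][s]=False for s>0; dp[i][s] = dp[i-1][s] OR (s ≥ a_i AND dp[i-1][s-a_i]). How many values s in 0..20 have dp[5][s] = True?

21

i\s   0   1   2   3   4   5   6   7   8   9  10  11  12  13  14  15  16  17  18  19  20
  0   T   F   F   F   F   F   F   F   F   F   F   F   F   F   F   F   F   F   F   F   F
  1   T   F   F   F   F   F   F   F   F   T   F   F   F   F   F   F   F   F   F   F   F
  2   T   F   F   F   T   F   F   F   F   T   F   F   F   T   F   F   F   F   F   F   F
  3   T   T   F   F   T   T   F   F   F   T   T   F   F   T   T   F   F   F   F   F   F
  4   T   T   T   T   T   T   T   T   F   T   T   T   T   T   T   T   T   F   F   F   F
  5   T   T   T   T   T   T   T   T   T   T   T   T   T   T   T   T   T   T   T   T   T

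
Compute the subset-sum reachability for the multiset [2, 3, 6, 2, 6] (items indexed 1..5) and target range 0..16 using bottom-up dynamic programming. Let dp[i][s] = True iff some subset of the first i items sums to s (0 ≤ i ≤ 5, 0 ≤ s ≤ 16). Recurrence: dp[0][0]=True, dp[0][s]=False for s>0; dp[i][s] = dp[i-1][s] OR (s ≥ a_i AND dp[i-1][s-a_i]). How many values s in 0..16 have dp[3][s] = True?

8

i\s   0   1   2   3   4   5   6   7   8   9  10  11  12  13  14  15  16
  0   T   F   F   F   F   F   F   F   F   F   F   F   F   F   F   F   F
  1   T   F   T   F   F   F   F   F   F   F   F   F   F   F   F   F   F
  2   T   F   T   T   F   T   F   F   F   F   F   F   F   F   F   F   F
  3   T   F   T   T   F   T   T   F   T   T   F   T   F   F   F   F   F
  4   T   F   T   T   T   T   T   T   T   T   T   T   F   T   F   F   F
  5   T   F   T   T   T   T   T   T   T   T   T   T   T   T   T   T   T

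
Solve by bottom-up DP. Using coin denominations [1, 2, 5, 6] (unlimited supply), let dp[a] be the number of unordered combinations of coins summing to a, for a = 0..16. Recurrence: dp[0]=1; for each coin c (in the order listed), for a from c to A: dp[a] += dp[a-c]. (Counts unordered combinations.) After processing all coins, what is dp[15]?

28

after  coin     0     1     2     3     4     5     6     7     8     9    10    11    12    13    14    15    16
          1     1     1     1     1     1     1     1     1     1     1     1     1     1     1     1     1     1
          2     1     1     2     2     3     3     4     4     5     5     6     6     7     7     8     8     9
          5     1     1     2     2     3     4     5     6     7     8    10    11    13    14    16    18    20
          6     1     1     2     2     3     4     6     7     9    10    13    15    19    21    25    28    33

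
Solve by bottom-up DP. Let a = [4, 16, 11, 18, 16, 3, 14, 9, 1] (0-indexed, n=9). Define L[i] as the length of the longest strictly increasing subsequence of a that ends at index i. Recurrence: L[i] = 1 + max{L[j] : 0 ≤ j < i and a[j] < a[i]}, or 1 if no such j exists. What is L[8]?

   i    0    1    2    3    4    5    6    7    8
a[i]    4   16   11   18   16    3   14    9    1
L[i]    1    2    2    3    3    1    3    2    1

1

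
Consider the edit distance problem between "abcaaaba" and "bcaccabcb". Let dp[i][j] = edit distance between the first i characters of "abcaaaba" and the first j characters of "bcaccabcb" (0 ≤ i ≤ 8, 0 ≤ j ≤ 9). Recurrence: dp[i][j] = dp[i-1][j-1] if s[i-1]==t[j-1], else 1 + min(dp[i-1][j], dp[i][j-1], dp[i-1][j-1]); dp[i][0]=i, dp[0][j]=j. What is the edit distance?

   ''  b  c  a  c  c  a  b  c  b
''  0  1  2  3  4  5  6  7  8  9
 a  1  1  2  2  3  4  5  6  7  8
 b  2  1  2  3  3  4  5  5  6  7
 c  3  2  1  2  3  3  4  5  5  6
 a  4  3  2  1  2  3  3  4  5  6
 a  5  4  3  2  2  3  3  4  5  6
 a  6  5  4  3  3  3  3  4  5  6
 b  7  6  5  4  4  4  4  3  4  5
 a  8  7  6  5  5  5  4  4  4  5

5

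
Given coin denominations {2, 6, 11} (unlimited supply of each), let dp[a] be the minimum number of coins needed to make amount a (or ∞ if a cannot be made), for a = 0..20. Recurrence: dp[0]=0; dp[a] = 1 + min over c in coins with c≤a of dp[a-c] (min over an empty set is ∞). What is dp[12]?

2

 a  0  1  2  3  4  5  6  7  8  9 10 11 12 13 14 15 16 17 18 19 20
dp  0  -  1  -  2  -  1  -  2  -  3  1  2  2  3  3  4  2  3  3  4
(- denotes ∞ / unreachable)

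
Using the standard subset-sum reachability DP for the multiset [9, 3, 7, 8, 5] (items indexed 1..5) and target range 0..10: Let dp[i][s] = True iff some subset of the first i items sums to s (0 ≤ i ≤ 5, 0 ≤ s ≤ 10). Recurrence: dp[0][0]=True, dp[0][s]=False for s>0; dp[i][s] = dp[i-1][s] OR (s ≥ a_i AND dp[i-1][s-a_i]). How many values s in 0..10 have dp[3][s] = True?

i\s   0   1   2   3   4   5   6   7   8   9  10
  0   T   F   F   F   F   F   F   F   F   F   F
  1   T   F   F   F   F   F   F   F   F   T   F
  2   T   F   F   T   F   F   F   F   F   T   F
  3   T   F   F   T   F   F   F   T   F   T   T
  4   T   F   F   T   F   F   F   T   T   T   T
  5   T   F   F   T   F   T   F   T   T   T   T

5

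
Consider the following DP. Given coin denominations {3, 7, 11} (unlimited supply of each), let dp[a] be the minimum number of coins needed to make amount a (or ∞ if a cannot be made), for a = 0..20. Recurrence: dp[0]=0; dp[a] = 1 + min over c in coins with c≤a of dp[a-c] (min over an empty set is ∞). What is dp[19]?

 a  0  1  2  3  4  5  6  7  8  9 10 11 12 13 14 15 16 17 18 19 20
dp  0  -  -  1  -  -  2  1  -  3  2  1  4  3  2  5  4  3  2  5  4
(- denotes ∞ / unreachable)

5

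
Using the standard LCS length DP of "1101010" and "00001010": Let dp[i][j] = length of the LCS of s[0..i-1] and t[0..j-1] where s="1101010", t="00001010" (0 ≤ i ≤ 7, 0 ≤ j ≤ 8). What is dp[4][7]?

3

   ''  0  0  0  0  1  0  1  0
''  0  0  0  0  0  0  0  0  0
 1  0  0  0  0  0  1  1  1  1
 1  0  0  0  0  0  1  1  2  2
 0  0  1  1  1  1  1  2  2  3
 1  0  1  1  1  1  2  2  3  3
 0  0  1  2  2  2  2  3  3  4
 1  0  1  2  2  2  3  3  4  4
 0  0  1  2  3  3  3  4  4  5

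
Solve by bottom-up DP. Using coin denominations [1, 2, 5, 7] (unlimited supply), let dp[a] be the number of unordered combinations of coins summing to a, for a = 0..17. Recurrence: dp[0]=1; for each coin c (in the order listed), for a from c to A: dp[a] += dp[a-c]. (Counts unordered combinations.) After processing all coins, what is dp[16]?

30

after  coin     0     1     2     3     4     5     6     7     8     9    10    11    12    13    14    15    16    17
          1     1     1     1     1     1     1     1     1     1     1     1     1     1     1     1     1     1     1
          2     1     1     2     2     3     3     4     4     5     5     6     6     7     7     8     8     9     9
          5     1     1     2     2     3     4     5     6     7     8    10    11    13    14    16    18    20    22
          7     1     1     2     2     3     4     5     7     8    10    12    14    17    19    23    26    30    34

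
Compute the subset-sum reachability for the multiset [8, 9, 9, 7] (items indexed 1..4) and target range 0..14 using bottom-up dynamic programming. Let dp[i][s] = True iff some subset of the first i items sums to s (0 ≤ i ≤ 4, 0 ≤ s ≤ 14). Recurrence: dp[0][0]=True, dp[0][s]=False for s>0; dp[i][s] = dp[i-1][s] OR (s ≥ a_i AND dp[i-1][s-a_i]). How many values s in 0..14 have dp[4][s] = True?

i\s   0   1   2   3   4   5   6   7   8   9  10  11  12  13  14
  0   T   F   F   F   F   F   F   F   F   F   F   F   F   F   F
  1   T   F   F   F   F   F   F   F   T   F   F   F   F   F   F
  2   T   F   F   F   F   F   F   F   T   T   F   F   F   F   F
  3   T   F   F   F   F   F   F   F   T   T   F   F   F   F   F
  4   T   F   F   F   F   F   F   T   T   T   F   F   F   F   F

4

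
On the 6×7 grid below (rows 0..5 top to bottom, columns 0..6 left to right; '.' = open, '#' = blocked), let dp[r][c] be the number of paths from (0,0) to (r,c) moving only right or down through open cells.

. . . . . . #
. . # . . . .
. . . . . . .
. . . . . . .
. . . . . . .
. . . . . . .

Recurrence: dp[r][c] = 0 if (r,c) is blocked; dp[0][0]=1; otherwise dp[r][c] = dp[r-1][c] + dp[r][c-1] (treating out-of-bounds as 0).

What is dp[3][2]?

r\c   0   1   2   3   4   5   6
  0   1   1   1   1   1   1   0
  1   1   2   0   1   2   3   3
  2   1   3   3   4   6   9  12
  3   1   4   7  11  17  26  38
  4   1   5  12  23  40  66 104
  5   1   6  18  41  81 147 251

7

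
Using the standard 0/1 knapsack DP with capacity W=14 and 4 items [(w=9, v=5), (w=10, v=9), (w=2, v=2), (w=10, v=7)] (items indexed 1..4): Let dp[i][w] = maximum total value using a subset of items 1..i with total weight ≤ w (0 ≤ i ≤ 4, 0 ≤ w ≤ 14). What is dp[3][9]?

i\w   0   1   2   3   4   5   6   7   8   9  10  11  12  13  14
  0   0   0   0   0   0   0   0   0   0   0   0   0   0   0   0
  1   0   0   0   0   0   0   0   0   0   5   5   5   5   5   5
  2   0   0   0   0   0   0   0   0   0   5   9   9   9   9   9
  3   0   0   2   2   2   2   2   2   2   5   9   9  11  11  11
  4   0   0   2   2   2   2   2   2   2   5   9   9  11  11  11

5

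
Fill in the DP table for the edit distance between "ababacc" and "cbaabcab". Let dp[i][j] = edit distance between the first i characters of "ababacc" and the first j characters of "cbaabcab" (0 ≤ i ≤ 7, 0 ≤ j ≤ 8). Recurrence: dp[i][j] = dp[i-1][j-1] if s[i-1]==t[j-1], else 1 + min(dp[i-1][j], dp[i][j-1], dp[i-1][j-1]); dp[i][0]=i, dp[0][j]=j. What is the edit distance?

   ''  c  b  a  a  b  c  a  b
''  0  1  2  3  4  5  6  7  8
 a  1  1  2  2  3  4  5  6  7
 b  2  2  1  2  3  3  4  5  6
 a  3  3  2  1  2  3  4  4  5
 b  4  4  3  2  2  2  3  4  4
 a  5  5  4  3  2  3  3  3  4
 c  6  5  5  4  3  3  3  4  4
 c  7  6  6  5  4  4  3  4  5

5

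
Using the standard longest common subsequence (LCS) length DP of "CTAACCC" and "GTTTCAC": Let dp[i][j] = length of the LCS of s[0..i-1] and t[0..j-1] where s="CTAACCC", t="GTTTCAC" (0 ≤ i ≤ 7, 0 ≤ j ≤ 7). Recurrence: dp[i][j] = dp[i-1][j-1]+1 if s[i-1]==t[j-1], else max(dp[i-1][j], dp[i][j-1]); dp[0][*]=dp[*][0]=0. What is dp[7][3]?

   ''  G  T  T  T  C  A  C
''  0  0  0  0  0  0  0  0
 C  0  0  0  0  0  1  1  1
 T  0  0  1  1  1  1  1  1
 A  0  0  1  1  1  1  2  2
 A  0  0  1  1  1  1  2  2
 C  0  0  1  1  1  2  2  3
 C  0  0  1  1  1  2  2  3
 C  0  0  1  1  1  2  2  3

1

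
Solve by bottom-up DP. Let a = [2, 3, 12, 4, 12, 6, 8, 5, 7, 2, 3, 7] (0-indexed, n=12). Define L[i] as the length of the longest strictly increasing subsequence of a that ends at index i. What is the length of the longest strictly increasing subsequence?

5

   i    0    1    2    3    4    5    6    7    8    9   10   11
a[i]    2    3   12    4   12    6    8    5    7    2    3    7
L[i]    1    2    3    3    4    4    5    4    5    1    2    5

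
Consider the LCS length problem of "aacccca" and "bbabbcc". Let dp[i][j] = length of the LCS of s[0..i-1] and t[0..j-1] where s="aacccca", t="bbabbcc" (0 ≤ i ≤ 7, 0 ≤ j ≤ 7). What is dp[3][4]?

1

   ''  b  b  a  b  b  c  c
''  0  0  0  0  0  0  0  0
 a  0  0  0  1  1  1  1  1
 a  0  0  0  1  1  1  1  1
 c  0  0  0  1  1  1  2  2
 c  0  0  0  1  1  1  2  3
 c  0  0  0  1  1  1  2  3
 c  0  0  0  1  1  1  2  3
 a  0  0  0  1  1  1  2  3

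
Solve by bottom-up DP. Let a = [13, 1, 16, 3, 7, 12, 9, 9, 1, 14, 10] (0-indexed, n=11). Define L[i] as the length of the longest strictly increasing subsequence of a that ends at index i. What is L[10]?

5

   i    0    1    2    3    4    5    6    7    8    9   10
a[i]   13    1   16    3    7   12    9    9    1   14   10
L[i]    1    1    2    2    3    4    4    4    1    5    5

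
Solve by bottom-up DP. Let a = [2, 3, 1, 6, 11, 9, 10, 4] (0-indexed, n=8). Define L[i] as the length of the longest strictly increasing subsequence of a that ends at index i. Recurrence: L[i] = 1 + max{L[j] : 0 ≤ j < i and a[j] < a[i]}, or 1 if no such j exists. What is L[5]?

4

   i    0    1    2    3    4    5    6    7
a[i]    2    3    1    6   11    9   10    4
L[i]    1    2    1    3    4    4    5    3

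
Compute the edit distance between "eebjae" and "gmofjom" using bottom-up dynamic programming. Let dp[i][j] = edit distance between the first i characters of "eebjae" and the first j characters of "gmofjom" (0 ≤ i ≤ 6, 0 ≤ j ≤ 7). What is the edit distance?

   ''  g  m  o  f  j  o  m
''  0  1  2  3  4  5  6  7
 e  1  1  2  3  4  5  6  7
 e  2  2  2  3  4  5  6  7
 b  3  3  3  3  4  5  6  7
 j  4  4  4  4  4  4  5  6
 a  5  5  5  5  5  5  5  6
 e  6  6  6  6  6  6  6  6

6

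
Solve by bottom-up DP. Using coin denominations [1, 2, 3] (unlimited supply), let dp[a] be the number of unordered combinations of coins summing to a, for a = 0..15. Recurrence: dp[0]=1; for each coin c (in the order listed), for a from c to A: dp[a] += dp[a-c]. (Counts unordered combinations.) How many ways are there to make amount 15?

after  coin     0     1     2     3     4     5     6     7     8     9    10    11    12    13    14    15
          1     1     1     1     1     1     1     1     1     1     1     1     1     1     1     1     1
          2     1     1     2     2     3     3     4     4     5     5     6     6     7     7     8     8
          3     1     1     2     3     4     5     7     8    10    12    14    16    19    21    24    27

27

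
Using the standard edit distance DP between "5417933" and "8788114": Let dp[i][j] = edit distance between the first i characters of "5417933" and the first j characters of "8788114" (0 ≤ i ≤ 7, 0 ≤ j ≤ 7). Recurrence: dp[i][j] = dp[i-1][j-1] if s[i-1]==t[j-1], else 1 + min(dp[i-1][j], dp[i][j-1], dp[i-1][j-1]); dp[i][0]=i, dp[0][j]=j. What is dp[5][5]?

5

   ''  8  7  8  8  1  1  4
''  0  1  2  3  4  5  6  7
 5  1  1  2  3  4  5  6  7
 4  2  2  2  3  4  5  6  6
 1  3  3  3  3  4  4  5  6
 7  4  4  3  4  4  5  5  6
 9  5  5  4  4  5  5  6  6
 3  6  6  5  5  5  6  6  7
 3  7  7  6  6  6  6  7  7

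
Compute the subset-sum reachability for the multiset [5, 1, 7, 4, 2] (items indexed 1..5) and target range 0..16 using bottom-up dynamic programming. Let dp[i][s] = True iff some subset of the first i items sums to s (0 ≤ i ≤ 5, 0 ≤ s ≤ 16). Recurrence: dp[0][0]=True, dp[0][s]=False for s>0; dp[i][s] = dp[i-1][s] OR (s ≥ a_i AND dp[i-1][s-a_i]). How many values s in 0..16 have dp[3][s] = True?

i\s   0   1   2   3   4   5   6   7   8   9  10  11  12  13  14  15  16
  0   T   F   F   F   F   F   F   F   F   F   F   F   F   F   F   F   F
  1   T   F   F   F   F   T   F   F   F   F   F   F   F   F   F   F   F
  2   T   T   F   F   F   T   T   F   F   F   F   F   F   F   F   F   F
  3   T   T   F   F   F   T   T   T   T   F   F   F   T   T   F   F   F
  4   T   T   F   F   T   T   T   T   T   T   T   T   T   T   F   F   T
  5   T   T   T   T   T   T   T   T   T   T   T   T   T   T   T   T   T

8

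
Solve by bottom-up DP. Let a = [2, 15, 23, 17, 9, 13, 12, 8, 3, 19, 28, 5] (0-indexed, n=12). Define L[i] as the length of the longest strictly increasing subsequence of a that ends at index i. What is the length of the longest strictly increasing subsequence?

   i    0    1    2    3    4    5    6    7    8    9   10   11
a[i]    2   15   23   17    9   13   12    8    3   19   28    5
L[i]    1    2    3    3    2    3    3    2    2    4    5    3

5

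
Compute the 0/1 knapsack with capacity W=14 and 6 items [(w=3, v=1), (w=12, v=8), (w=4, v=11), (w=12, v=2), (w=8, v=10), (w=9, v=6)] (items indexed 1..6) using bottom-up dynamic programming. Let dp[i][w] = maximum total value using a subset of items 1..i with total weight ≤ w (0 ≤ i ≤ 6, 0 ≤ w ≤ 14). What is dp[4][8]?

12

i\w   0   1   2   3   4   5   6   7   8   9  10  11  12  13  14
  0   0   0   0   0   0   0   0   0   0   0   0   0   0   0   0
  1   0   0   0   1   1   1   1   1   1   1   1   1   1   1   1
  2   0   0   0   1   1   1   1   1   1   1   1   1   8   8   8
  3   0   0   0   1  11  11  11  12  12  12  12  12  12  12  12
  4   0   0   0   1  11  11  11  12  12  12  12  12  12  12  12
  5   0   0   0   1  11  11  11  12  12  12  12  12  21  21  21
  6   0   0   0   1  11  11  11  12  12  12  12  12  21  21  21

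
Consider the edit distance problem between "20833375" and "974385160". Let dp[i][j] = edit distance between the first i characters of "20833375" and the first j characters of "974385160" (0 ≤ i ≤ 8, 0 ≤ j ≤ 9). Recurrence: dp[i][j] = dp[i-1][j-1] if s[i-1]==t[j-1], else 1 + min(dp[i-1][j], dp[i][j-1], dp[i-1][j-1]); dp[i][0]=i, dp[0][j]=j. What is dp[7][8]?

   ''  9  7  4  3  8  5  1  6  0
''  0  1  2  3  4  5  6  7  8  9
 2  1  1  2  3  4  5  6  7  8  9
 0  2  2  2  3  4  5  6  7  8  8
 8  3  3  3  3  4  4  5  6  7  8
 3  4  4  4  4  3  4  5  6  7  8
 3  5  5  5  5  4  4  5  6  7  8
 3  6  6  6  6  5  5  5  6  7  8
 7  7  7  6  7  6  6  6  6  7  8
 5  8  8  7  7  7  7  6  7  7  8

7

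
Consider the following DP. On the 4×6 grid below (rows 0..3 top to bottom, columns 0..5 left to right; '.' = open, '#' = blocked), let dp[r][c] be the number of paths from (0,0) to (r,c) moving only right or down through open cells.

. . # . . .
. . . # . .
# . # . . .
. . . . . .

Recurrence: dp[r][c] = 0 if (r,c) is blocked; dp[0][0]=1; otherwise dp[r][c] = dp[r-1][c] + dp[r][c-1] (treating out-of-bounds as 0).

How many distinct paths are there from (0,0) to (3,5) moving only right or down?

r\c   0   1   2   3   4   5
  0   1   1   0   0   0   0
  1   1   2   2   0   0   0
  2   0   2   0   0   0   0
  3   0   2   2   2   2   2

2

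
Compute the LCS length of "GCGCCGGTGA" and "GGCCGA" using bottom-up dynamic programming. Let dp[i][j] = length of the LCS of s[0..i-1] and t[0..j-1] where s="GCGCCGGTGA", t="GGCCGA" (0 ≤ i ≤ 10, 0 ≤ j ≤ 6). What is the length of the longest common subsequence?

6

   ''  G  G  C  C  G  A
''  0  0  0  0  0  0  0
 G  0  1  1  1  1  1  1
 C  0  1  1  2  2  2  2
 G  0  1  2  2  2  3  3
 C  0  1  2  3  3  3  3
 C  0  1  2  3  4  4  4
 G  0  1  2  3  4  5  5
 G  0  1  2  3  4  5  5
 T  0  1  2  3  4  5  5
 G  0  1  2  3  4  5  5
 A  0  1  2  3  4  5  6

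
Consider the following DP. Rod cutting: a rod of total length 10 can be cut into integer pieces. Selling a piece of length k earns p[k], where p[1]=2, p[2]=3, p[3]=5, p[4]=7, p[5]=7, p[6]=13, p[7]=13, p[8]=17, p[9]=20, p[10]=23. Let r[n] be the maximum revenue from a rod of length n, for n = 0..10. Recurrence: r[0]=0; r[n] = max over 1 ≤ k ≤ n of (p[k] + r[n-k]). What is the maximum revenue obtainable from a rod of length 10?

23

   n    0    1    2    3    4    5    6    7    8    9   10
r[n]    0    2    4    6    8   10   13   15   17   20   23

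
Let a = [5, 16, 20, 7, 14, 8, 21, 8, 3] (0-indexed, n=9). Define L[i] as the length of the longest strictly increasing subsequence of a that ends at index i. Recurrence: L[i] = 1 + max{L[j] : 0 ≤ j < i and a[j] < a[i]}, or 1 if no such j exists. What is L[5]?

   i    0    1    2    3    4    5    6    7    8
a[i]    5   16   20    7   14    8   21    8    3
L[i]    1    2    3    2    3    3    4    3    1

3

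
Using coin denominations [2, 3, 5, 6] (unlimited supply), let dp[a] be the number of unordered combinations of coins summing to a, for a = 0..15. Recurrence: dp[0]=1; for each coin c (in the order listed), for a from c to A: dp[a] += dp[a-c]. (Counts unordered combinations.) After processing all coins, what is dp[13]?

after  coin     0     1     2     3     4     5     6     7     8     9    10    11    12    13    14    15
          2     1     0     1     0     1     0     1     0     1     0     1     0     1     0     1     0
          3     1     0     1     1     1     1     2     1     2     2     2     2     3     2     3     3
          5     1     0     1     1     1     2     2     2     3     3     4     4     5     5     6     7
          6     1     0     1     1     1     2     3     2     4     4     5     6     8     7    10    11

7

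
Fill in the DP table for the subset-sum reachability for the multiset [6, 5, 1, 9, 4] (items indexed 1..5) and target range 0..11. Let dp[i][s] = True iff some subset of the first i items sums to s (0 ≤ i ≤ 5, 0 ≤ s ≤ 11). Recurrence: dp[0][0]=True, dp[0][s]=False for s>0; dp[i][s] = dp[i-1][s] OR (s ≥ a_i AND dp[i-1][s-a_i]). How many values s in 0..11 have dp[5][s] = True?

i\s   0   1   2   3   4   5   6   7   8   9  10  11
  0   T   F   F   F   F   F   F   F   F   F   F   F
  1   T   F   F   F   F   F   T   F   F   F   F   F
  2   T   F   F   F   F   T   T   F   F   F   F   T
  3   T   T   F   F   F   T   T   T   F   F   F   T
  4   T   T   F   F   F   T   T   T   F   T   T   T
  5   T   T   F   F   T   T   T   T   F   T   T   T

9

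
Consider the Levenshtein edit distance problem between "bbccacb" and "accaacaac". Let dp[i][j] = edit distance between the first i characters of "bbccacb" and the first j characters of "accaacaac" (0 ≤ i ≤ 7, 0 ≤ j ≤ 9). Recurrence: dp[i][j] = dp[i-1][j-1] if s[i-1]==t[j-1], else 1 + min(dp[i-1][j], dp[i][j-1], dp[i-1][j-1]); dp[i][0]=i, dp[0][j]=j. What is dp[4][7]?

5

   ''  a  c  c  a  a  c  a  a  c
''  0  1  2  3  4  5  6  7  8  9
 b  1  1  2  3  4  5  6  7  8  9
 b  2  2  2  3  4  5  6  7  8  9
 c  3  3  2  2  3  4  5  6  7  8
 c  4  4  3  2  3  4  4  5  6  7
 a  5  4  4  3  2  3  4  4  5  6
 c  6  5  4  4  3  3  3  4  5  5
 b  7  6  5  5  4  4  4  4  5  6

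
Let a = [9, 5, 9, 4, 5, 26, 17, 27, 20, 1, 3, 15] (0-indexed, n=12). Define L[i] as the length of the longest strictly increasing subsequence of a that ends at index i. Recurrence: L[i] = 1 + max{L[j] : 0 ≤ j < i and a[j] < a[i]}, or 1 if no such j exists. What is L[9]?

1

   i    0    1    2    3    4    5    6    7    8    9   10   11
a[i]    9    5    9    4    5   26   17   27   20    1    3   15
L[i]    1    1    2    1    2    3    3    4    4    1    2    3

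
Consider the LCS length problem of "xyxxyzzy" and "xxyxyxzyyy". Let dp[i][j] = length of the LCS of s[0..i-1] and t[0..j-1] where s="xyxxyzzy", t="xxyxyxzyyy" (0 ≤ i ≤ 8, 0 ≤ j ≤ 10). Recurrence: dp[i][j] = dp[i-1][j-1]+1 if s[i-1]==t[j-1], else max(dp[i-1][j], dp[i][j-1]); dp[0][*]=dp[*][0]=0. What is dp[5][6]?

4

   ''  x  x  y  x  y  x  z  y  y  y
''  0  0  0  0  0  0  0  0  0  0  0
 x  0  1  1  1  1  1  1  1  1  1  1
 y  0  1  1  2  2  2  2  2  2  2  2
 x  0  1  2  2  3  3  3  3  3  3  3
 x  0  1  2  2  3  3  4  4  4  4  4
 y  0  1  2  3  3  4  4  4  5  5  5
 z  0  1  2  3  3  4  4  5  5  5  5
 z  0  1  2  3  3  4  4  5  5  5  5
 y  0  1  2  3  3  4  4  5  6  6  6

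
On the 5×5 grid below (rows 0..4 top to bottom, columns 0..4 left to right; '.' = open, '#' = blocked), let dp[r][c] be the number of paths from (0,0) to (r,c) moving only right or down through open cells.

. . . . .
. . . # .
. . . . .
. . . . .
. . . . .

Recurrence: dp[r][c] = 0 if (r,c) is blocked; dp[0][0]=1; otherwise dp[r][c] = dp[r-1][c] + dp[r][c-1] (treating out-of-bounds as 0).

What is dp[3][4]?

r\c   0   1   2   3   4
  0   1   1   1   1   1
  1   1   2   3   0   1
  2   1   3   6   6   7
  3   1   4  10  16  23
  4   1   5  15  31  54

23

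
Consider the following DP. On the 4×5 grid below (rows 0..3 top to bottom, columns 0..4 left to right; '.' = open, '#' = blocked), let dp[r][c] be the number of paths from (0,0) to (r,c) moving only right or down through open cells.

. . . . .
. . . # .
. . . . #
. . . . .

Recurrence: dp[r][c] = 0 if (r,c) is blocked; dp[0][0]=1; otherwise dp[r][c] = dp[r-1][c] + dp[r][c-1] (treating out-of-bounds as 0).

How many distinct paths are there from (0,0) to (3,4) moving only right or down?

r\c   0   1   2   3   4
  0   1   1   1   1   1
  1   1   2   3   0   1
  2   1   3   6   6   0
  3   1   4  10  16  16

16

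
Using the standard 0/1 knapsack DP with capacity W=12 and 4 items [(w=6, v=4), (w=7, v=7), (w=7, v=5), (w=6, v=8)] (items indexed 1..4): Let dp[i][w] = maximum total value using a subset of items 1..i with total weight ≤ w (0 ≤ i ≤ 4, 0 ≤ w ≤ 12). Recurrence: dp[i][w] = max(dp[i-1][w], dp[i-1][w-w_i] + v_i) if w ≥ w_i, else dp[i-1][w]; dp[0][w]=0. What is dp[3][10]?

7

i\w   0   1   2   3   4   5   6   7   8   9  10  11  12
  0   0   0   0   0   0   0   0   0   0   0   0   0   0
  1   0   0   0   0   0   0   4   4   4   4   4   4   4
  2   0   0   0   0   0   0   4   7   7   7   7   7   7
  3   0   0   0   0   0   0   4   7   7   7   7   7   7
  4   0   0   0   0   0   0   8   8   8   8   8   8  12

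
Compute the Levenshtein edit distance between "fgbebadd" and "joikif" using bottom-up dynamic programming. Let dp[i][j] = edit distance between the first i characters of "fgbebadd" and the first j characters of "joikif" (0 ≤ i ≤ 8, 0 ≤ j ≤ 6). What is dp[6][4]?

6

   ''  j  o  i  k  i  f
''  0  1  2  3  4  5  6
 f  1  1  2  3  4  5  5
 g  2  2  2  3  4  5  6
 b  3  3  3  3  4  5  6
 e  4  4  4  4  4  5  6
 b  5  5  5  5  5  5  6
 a  6  6  6  6  6  6  6
 d  7  7  7  7  7  7  7
 d  8  8  8  8  8  8  8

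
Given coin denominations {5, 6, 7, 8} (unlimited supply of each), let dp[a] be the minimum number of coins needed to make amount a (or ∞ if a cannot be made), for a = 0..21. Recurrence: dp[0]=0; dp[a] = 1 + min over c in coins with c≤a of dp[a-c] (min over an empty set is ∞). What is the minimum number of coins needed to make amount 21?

3

 a  0  1  2  3  4  5  6  7  8  9 10 11 12 13 14 15 16 17 18 19 20 21
dp  0  -  -  -  -  1  1  1  1  -  2  2  2  2  2  2  2  3  3  3  3  3
(- denotes ∞ / unreachable)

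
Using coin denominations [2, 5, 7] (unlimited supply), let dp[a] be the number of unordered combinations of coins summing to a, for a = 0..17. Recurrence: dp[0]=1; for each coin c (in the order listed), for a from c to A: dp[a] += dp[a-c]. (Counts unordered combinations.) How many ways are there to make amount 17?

after  coin     0     1     2     3     4     5     6     7     8     9    10    11    12    13    14    15    16    17
          2     1     0     1     0     1     0     1     0     1     0     1     0     1     0     1     0     1     0
          5     1     0     1     0     1     1     1     1     1     1     2     1     2     1     2     2     2     2
          7     1     0     1     0     1     1     1     2     1     2     2     2     3     2     4     3     4     4

4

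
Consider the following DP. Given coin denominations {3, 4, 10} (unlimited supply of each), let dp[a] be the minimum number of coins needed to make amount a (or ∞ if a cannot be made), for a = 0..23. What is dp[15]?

 a  0  1  2  3  4  5  6  7  8  9 10 11 12 13 14 15 16 17 18 19 20 21 22 23
dp  0  -  -  1  1  -  2  2  2  3  1  3  3  2  2  4  3  3  3  4  2  4  4  3
(- denotes ∞ / unreachable)

4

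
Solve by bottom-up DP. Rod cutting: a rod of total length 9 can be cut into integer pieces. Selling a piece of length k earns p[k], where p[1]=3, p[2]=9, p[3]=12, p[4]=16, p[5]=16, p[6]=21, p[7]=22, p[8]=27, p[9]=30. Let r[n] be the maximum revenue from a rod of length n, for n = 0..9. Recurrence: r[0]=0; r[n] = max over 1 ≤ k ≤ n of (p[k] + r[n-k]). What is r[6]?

   n    0    1    2    3    4    5    6    7    8    9
r[n]    0    3    9   12   18   21   27   30   36   39

27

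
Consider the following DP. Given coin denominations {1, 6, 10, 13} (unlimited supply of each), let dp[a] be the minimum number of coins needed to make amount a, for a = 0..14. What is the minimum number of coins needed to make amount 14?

2

 a  0  1  2  3  4  5  6  7  8  9 10 11 12 13 14
dp  0  1  2  3  4  5  1  2  3  4  1  2  2  1  2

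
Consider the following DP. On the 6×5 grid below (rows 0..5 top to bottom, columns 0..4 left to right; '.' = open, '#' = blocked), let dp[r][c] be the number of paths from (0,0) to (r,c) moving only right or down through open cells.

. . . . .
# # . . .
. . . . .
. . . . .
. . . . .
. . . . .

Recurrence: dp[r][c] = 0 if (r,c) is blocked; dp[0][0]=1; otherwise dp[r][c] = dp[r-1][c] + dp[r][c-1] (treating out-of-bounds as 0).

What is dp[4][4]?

15

r\c   0   1   2   3   4
  0   1   1   1   1   1
  1   0   0   1   2   3
  2   0   0   1   3   6
  3   0   0   1   4  10
  4   0   0   1   5  15
  5   0   0   1   6  21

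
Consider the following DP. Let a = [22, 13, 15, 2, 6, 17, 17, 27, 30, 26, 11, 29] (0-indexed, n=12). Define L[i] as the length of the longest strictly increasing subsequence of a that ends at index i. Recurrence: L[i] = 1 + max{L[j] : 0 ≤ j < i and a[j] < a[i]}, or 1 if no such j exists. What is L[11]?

   i    0    1    2    3    4    5    6    7    8    9   10   11
a[i]   22   13   15    2    6   17   17   27   30   26   11   29
L[i]    1    1    2    1    2    3    3    4    5    4    3    5

5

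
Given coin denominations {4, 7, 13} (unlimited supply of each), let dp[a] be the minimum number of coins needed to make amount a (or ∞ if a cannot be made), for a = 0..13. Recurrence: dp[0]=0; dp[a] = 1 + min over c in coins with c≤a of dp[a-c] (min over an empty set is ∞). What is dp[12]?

 a  0  1  2  3  4  5  6  7  8  9 10 11 12 13
dp  0  -  -  -  1  -  -  1  2  -  -  2  3  1
(- denotes ∞ / unreachable)

3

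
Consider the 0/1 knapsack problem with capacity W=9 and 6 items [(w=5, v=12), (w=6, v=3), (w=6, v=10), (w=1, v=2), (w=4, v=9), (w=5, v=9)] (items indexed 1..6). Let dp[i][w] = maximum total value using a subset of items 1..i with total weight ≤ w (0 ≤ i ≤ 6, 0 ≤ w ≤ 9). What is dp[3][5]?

12

i\w   0   1   2   3   4   5   6   7   8   9
  0   0   0   0   0   0   0   0   0   0   0
  1   0   0   0   0   0  12  12  12  12  12
  2   0   0   0   0   0  12  12  12  12  12
  3   0   0   0   0   0  12  12  12  12  12
  4   0   2   2   2   2  12  14  14  14  14
  5   0   2   2   2   9  12  14  14  14  21
  6   0   2   2   2   9  12  14  14  14  21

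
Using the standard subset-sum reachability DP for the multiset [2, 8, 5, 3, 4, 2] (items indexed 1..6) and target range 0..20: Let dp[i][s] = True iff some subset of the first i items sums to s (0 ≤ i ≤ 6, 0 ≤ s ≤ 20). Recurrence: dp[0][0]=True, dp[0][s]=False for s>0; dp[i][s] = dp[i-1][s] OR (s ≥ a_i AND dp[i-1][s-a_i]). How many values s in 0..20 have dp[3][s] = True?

i\s   0   1   2   3   4   5   6   7   8   9  10  11  12  13  14  15  16  17  18  19  20
  0   T   F   F   F   F   F   F   F   F   F   F   F   F   F   F   F   F   F   F   F   F
  1   T   F   T   F   F   F   F   F   F   F   F   F   F   F   F   F   F   F   F   F   F
  2   T   F   T   F   F   F   F   F   T   F   T   F   F   F   F   F   F   F   F   F   F
  3   T   F   T   F   F   T   F   T   T   F   T   F   F   T   F   T   F   F   F   F   F
  4   T   F   T   T   F   T   F   T   T   F   T   T   F   T   F   T   T   F   T   F   F
  5   T   F   T   T   T   T   T   T   T   T   T   T   T   T   T   T   T   T   T   T   T
  6   T   F   T   T   T   T   T   T   T   T   T   T   T   T   T   T   T   T   T   T   T

8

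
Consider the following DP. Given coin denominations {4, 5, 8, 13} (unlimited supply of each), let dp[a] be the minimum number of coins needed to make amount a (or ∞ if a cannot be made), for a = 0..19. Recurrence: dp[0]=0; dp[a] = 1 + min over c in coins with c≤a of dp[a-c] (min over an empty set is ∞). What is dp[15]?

3

 a  0  1  2  3  4  5  6  7  8  9 10 11 12 13 14 15 16 17 18 19
dp  0  -  -  -  1  1  -  -  1  2  2  -  2  1  3  3  2  2  2  4
(- denotes ∞ / unreachable)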